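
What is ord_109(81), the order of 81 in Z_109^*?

The order of 81 must divide p − 1 = 108 = 2^2 · 3^3.
Divisors: 1, 2, 3, 4, 6, 9, 12, 18, 27, 36, 54, 108.
Check each in increasing order: 81^1 ≡ 81;  81^2 ≡ 21;  81^3 ≡ 66;  81^4 ≡ 5;  81^6 ≡ 105;  81^9 ≡ 63;  81^12 ≡ 16;  81^18 ≡ 45;  81^27 ≡ 1.
Smallest exponent giving 1 is 27.

27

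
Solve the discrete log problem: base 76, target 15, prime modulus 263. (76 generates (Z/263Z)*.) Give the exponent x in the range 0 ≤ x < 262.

Baby-step giant-step with m = ceil(sqrt(262)) = 17.
Baby table (76^j mod 263 for j=0..16):
  0:1  1:76  2:253  3:29  4:100  5:236  6:52  7:7
  8:6  9:193  10:203  11:174  12:74  13:101  14:49  15:42
  16:36
Giant step factor: 76^(-17) ≡ 67 (mod 263).
Scan 15·67^i mod 263 for i = 0, 1, …:
  i=0: 15   i=1: 216   i=2: 7
Match at i=2, j=7: x = 2·17 + 7 = 41.

41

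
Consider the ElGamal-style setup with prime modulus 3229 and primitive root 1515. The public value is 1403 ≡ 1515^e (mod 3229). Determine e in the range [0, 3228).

1866

Baby-step giant-step with m = ceil(sqrt(3228)) = 57.
Baby table (1515^j mod 3229 for j=0..56):
  0:1  1:1515  2:2635  3:981  4:875  5:1735  6:119  7:2690
  8:352  9:495  10:797  11:3038  12:1245  13:439  14:3140  15:783
  16:1202  17:3103  18:2850  19:577  20:2325  21:2765  22:962  23:1151
  24:105  25:854  26:2210  27:2906  28:1463  29:1351  30:2808  31:1527
  32:1441  33:311  34:2960  35:2548  36:1565  37:889  38:342  39:1490
  40:279  41:2915  42:2182  43:2463  44:1950  45:2944  46:911  47:1382
  48:1338  49:2487  50:2791  51:1604  52:1852  53:3008  54:1001  55:2114
  56:2771
Giant step factor: 1515^(-57) ≡ 1557 (mod 3229).
Scan 1403·1557^i mod 3229 for i = 0, 1, …:
  i=0: 1403   i=1: 1667   i=2: 2632   i=3: 423
  i=4: 3124   i=5: 1194   i=6: 2383   i=7: 210
  i=8: 841   i=9: 1692     …   i=31: 2096
  i=32: 2182
Match at i=32, j=42: e = 32·57 + 42 = 1866.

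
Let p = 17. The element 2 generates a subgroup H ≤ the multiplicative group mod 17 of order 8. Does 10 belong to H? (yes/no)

no

⟨2⟩ has order 8; its elements mod 17 are {1, 2, 4, 8, 9, 13, 15, 16}.
10 is not in this set.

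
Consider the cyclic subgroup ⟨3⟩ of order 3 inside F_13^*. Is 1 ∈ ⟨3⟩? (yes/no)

yes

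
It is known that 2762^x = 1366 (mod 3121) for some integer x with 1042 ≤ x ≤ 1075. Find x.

Compute 2762^1042 mod 3121 = 1390, then multiply by 2762 repeatedly:
  2762^1042=1390  2762^1043=350  2762^1044=2311  2762^1045=537  2762^1046=719
  2762^1047=922  2762^1048=2949  2762^1049=2449  2762^1050=931  2762^1051=2839
  2762^1052=1366
Found 1366 at exponent 1052.

1052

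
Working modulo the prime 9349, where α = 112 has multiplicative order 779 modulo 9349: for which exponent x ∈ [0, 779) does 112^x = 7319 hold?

Baby-step giant-step with m = ceil(sqrt(779)) = 28.
Baby table (112^j mod 9349 for j=0..27):
  0:1  1:112  2:3195  3:2578  4:8266  5:241  6:8294  7:3377
  8:4264  9:769  10:1987  11:7517  12:494  13:8583  14:7698  15:2068
  16:7240  17:6866  18:2374  19:4116  20:2891  21:5926  22:9282  23:1845
  24:962  25:4905  26:7118  27:2551
Giant step factor: 112^(-28) ≡ 7924 (mod 9349).
Scan 7319·7924^i mod 9349 for i = 0, 1, …:
  i=0: 7319   i=1: 3909   i=2: 1679   i=3: 769
Match at i=3, j=9: x = 3·28 + 9 = 93.

93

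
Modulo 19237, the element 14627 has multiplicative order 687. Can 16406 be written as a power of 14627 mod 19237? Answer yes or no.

yes

16406 ∈ ⟨14627⟩ iff 16406^687 ≡ 1 (mod 19237), since |⟨14627⟩| = 687.
16406^687 mod 19237 = 1.
Since 1 = 1, 16406 lies in the subgroup.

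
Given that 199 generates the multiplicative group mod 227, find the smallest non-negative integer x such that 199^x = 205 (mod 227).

182

Baby-step giant-step with m = ceil(sqrt(226)) = 16.
Baby table (199^j mod 227 for j=0..15):
  0:1  1:199  2:103  3:67  4:167  5:91  6:176  7:66
  8:195  9:215  10:109  11:126  12:104  13:39  14:43  15:158
Giant step factor: 199^(-16) ≡ 182 (mod 227).
Scan 205·182^i mod 227 for i = 0, 1, …:
  i=0: 205   i=1: 82   i=2: 169   i=3: 113
  i=4: 136   i=5: 9   i=6: 49   i=7: 65
  i=8: 26   i=9: 192   i=10: 213   i=11: 176
Match at i=11, j=6: x = 11·16 + 6 = 182.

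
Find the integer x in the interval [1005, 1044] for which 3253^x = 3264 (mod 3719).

Compute 3253^1005 mod 3719 = 3715, then multiply by 3253 repeatedly:
  3253^1005=3715  3253^1006=1864  3253^1007=1622  3253^1008=2824  3253^1009=542
  3253^1010=320  3253^1011=3359  3253^1012=405  3253^1013=939  3253^1014=1268
  3253^1015=433  3253^1016=2767  3253^1017=1071  3253^1018=2979  3253^1019=2692
  3253^1020=2550  3253^1021=1780  3253^1022=3576  3253^1023=3415  3253^1024=342
  3253^1025=545  3253^1026=2641  3253^1027=283  3253^1028=2006  3253^1029=2392
  3253^1030=1028  3253^1031=703  3253^1032=3393  3253^1033=3156  3253^1034=2028
  3253^1035=3297  3253^1036=3264
Found 3264 at exponent 1036.

1036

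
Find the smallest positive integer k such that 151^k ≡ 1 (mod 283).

The order of 151 must divide p − 1 = 282 = 2 · 3 · 47.
Divisors: 1, 2, 3, 6, 47, 94, 141, 282.
Check each in increasing order: 151^1 ≡ 151;  151^2 ≡ 161;  151^3 ≡ 256;  151^6 ≡ 163;  151^47 ≡ 1.
Smallest exponent giving 1 is 47.

47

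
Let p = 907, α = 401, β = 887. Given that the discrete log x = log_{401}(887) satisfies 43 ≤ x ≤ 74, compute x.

Compute 401^43 mod 907 = 199, then multiply by 401 repeatedly:
  401^43=199  401^44=890  401^45=439  401^46=81  401^47=736
  401^48=361  401^49=548  401^50=254  401^51=270  401^52=337
  401^53=901  401^54=315  401^55=242  401^56=900  401^57=821
  401^58=887
Found 887 at exponent 58.

58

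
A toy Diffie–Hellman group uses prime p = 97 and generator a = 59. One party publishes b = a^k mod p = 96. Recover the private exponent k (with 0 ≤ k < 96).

Baby-step giant-step with m = ceil(sqrt(96)) = 10.
Baby table (59^j mod 97 for j=0..9):
  0:1  1:59  2:86  3:30  4:24  5:58  6:27  7:41
  8:91  9:34
Giant step factor: 59^(-10) ≡ 25 (mod 97).
Scan 96·25^i mod 97 for i = 0, 1, …:
  i=0: 96   i=1: 72   i=2: 54   i=3: 89
  i=4: 91
Match at i=4, j=8: k = 4·10 + 8 = 48.

48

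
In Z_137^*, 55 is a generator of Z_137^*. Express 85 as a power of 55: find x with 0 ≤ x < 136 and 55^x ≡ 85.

13

Successive powers of 55 modulo 137:
  55^0=1  55^1=55  55^2=11  55^3=57  55^4=121  55^5=79
  55^6=98  55^7=47  55^8=119  55^9=106  55^10=76  55^11=70
  55^12=14  55^13=85
So 55^13 ≡ 85 (mod 137), giving x = 13.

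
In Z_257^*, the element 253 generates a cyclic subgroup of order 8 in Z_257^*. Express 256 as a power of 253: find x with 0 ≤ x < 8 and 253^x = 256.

Successive powers of 253 modulo 257:
  253^0=1  253^1=253  253^2=16  253^3=193  253^4=256
So 253^4 ≡ 256 (mod 257), giving x = 4.

4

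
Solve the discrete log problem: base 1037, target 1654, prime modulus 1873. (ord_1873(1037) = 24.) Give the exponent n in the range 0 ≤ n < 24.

21

Successive powers of 1037 modulo 1873:
  1037^0=1  1037^1=1037  1037^2=267  1037^3=1548  1037^4=115  1037^5=1256
  1037^6=737  1037^7=85  1037^8=114  1037^9=219  1037^10=470  1037^11=410
  1037^12=1872  1037^13=836  1037^14=1606  1037^15=325  1037^16=1758  1037^17=617
  1037^18=1136  1037^19=1788  1037^20=1759  1037^21=1654
So 1037^21 ≡ 1654 (mod 1873), giving n = 21.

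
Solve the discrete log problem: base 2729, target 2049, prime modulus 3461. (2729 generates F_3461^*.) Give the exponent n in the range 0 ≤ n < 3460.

Baby-step giant-step with m = ceil(sqrt(3460)) = 59.
Baby table (2729^j mod 3461 for j=0..58):
  0:1  1:2729  2:2830  3:1579  4:146  5:419  6:1321  7:2108
  8:550  9:2337  10:2511  11:3200  12:697  13:2024  14:3201  15:3426
  16:1393  17:1319  18:111  19:1812  20:2640  21:2219  22:2362  23:1516
  24:1269  25:2101  26:2213  27:3293  28:1841  29:2178  30:1225  31:3160
  32:2289  33:3037  34:2339  35:1047  36:1938  37:394  38:2316  39:578
  40:2607  41:2148  42:2419  43:1324  44:3373  45:2118  46:152  47:2949
  48:996  49:1199  50:1426  51:1390  52:54  53:2004  54:536  55:2202
  56:962  57:1860  58:2114
Giant step factor: 2729^(-59) ≡ 1190 (mod 3461).
Scan 2049·1190^i mod 3461 for i = 0, 1, …:
  i=0: 2049   i=1: 1766   i=2: 713   i=3: 525
  i=4: 1770   i=5: 2012   i=6: 2729
Match at i=6, j=1: n = 6·59 + 1 = 355.

355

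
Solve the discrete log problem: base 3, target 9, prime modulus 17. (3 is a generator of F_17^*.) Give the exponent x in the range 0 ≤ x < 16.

2

Successive powers of 3 modulo 17:
  3^0=1  3^1=3  3^2=9
So 3^2 ≡ 9 (mod 17), giving x = 2.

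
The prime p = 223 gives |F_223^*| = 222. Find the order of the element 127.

111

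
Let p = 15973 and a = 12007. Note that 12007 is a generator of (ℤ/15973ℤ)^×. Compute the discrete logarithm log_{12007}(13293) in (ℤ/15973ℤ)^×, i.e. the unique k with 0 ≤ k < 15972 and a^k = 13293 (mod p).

5213

Baby-step giant-step with m = ceil(sqrt(15972)) = 127.
Baby table (12007^j mod 15973 for j=0..126):
  0:1  1:12007  2:11724  3:19  4:4511  5:15107  6:361  7:5844
  8:15492  9:6859  10:15198  11:6834  12:2537  13:1248  14:2062  15:284
  16:7739  17:7232  18:5396  19:3284  20:9624  21:6686  22:14477  23:7153
  24:15223  25:3522  26:8123  27:1723  28:3026  29:10580  30:791  31:9575
  32:9344  33:15029  34:6222  35:1833  36:14010  37:6407  38:2881  39:10622
  40:9922  41:6820  42:10142  43:12815  44:1796  45:1022  46:3890  47:2178
  48:3445  49:10018  50:9436  51:1563  52:14639  53:3581  54:13724  55:6600
  56:4147  57:5188  58:13589  59:14901  60:2734  61:2623  62:11578  63:4027
  64:1918  65:12333  66:12621  67:4496  68:10705  69:204  70:5559  71:11719
  72:3876  73:9783  74:15012  75:9752  76:10174  77:13687  78:9585  79:1630
  80:4485  81:6412  82:14997  83:5350  84:10017  85:13402  86:5812  87:14620
  88:15043  89:14590  90:6239  91:14276  92:5669  93:6730  94:15676  95:11873
  96:86  97:10330  98:1965  99:1634  100:4594  101:5389  102:15073  103:7421
  104:6553  105:14846  106:13215  107:12696  108:10533  109:11490  110:1629  111:8451
  112:10661  113:14978  114:839  115:10883  116:13041  117:15941  118:15101  119:8184
  120:15365  121:15378  122:11739  123:4421  124:4668  125:15392  126:4134
Giant step factor: 12007^(-127) ≡ 9122 (mod 15973).
Scan 13293·9122^i mod 15973 for i = 0, 1, …:
  i=0: 13293   i=1: 7703   i=2: 1539   i=3: 14464
  i=4: 3628   i=5: 14533   i=6: 10099   i=7: 6787
  i=8: 15639   i=9: 4095     …   i=40: 7920
  i=41: 361
Match at i=41, j=6: k = 41·127 + 6 = 5213.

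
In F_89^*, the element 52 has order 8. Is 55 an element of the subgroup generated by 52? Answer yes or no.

yes

55 ∈ ⟨52⟩ iff 55^8 ≡ 1 (mod 89), since |⟨52⟩| = 8.
55^8 mod 89 = 1.
Since 1 = 1, 55 lies in the subgroup.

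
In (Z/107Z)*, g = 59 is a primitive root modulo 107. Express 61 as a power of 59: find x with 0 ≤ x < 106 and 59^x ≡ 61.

Baby-step giant-step with m = ceil(sqrt(106)) = 11.
Baby table (59^j mod 107 for j=0..10):
  0:1  1:59  2:57  3:46  4:39  5:54  6:83  7:82
  8:23  9:73  10:27
Giant step factor: 59^(-11) ≡ 98 (mod 107).
Scan 61·98^i mod 107 for i = 0, 1, …:
  i=0: 61   i=1: 93   i=2: 19   i=3: 43
  i=4: 41   i=5: 59
Match at i=5, j=1: x = 5·11 + 1 = 56.

56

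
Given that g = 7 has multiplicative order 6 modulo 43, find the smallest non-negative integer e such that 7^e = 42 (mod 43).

Successive powers of 7 modulo 43:
  7^0=1  7^1=7  7^2=6  7^3=42
So 7^3 ≡ 42 (mod 43), giving e = 3.

3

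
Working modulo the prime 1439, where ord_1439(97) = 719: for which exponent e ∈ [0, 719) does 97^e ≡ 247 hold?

Baby-step giant-step with m = ceil(sqrt(719)) = 27.
Baby table (97^j mod 1439 for j=0..26):
  0:1  1:97  2:775  3:347  4:562  5:1271  6:972  7:749
  8:703  9:558  10:883  11:750  12:800  13:1333  14:1230  15:1312
  16:632  17:866  18:540  19:576  20:1190  21:310  22:1290  23:1376
  24:1084  25:101  26:1163
Giant step factor: 97^(-27) ≡ 1090 (mod 1439).
Scan 247·1090^i mod 1439 for i = 0, 1, …:
  i=0: 247   i=1: 137   i=2: 1113   i=3: 93
  i=4: 640   i=5: 1124   i=6: 571   i=7: 742
  i=8: 62   i=9: 1386     …   i=19: 616
  i=20: 866
Match at i=20, j=17: e = 20·27 + 17 = 557.

557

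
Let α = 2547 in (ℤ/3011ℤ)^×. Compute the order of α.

430

The order of 2547 must divide p − 1 = 3010 = 2 · 5 · 7 · 43.
Divisors: 1, 2, 5, 7, 10, 14, 35, 43, 70, 86, 215, 301, 430, 602, 1505, 3010.
Check each in increasing order: 2547^1 ≡ 2547;  2547^2 ≡ 1515;  2547^5 ≡ 278;  2547^7 ≡ 2641;  2547^10 ≡ 2009;  2547^14 ≡ 1405;  2547^35 ≡ 1064;  2547^43 ≡ 2194;  2547^70 ≡ 2971;  2547^86 ≡ 2058;  2547^215 ≡ 3010;  2547^301 ≡ 953;  2547^430 ≡ 1.
Smallest exponent giving 1 is 430.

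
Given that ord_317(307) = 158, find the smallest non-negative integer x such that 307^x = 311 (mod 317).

126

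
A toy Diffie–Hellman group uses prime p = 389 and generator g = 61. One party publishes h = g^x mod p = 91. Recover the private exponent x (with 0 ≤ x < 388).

Baby-step giant-step with m = ceil(sqrt(388)) = 20.
Baby table (61^j mod 389 for j=0..19):
  0:1  1:61  2:220  3:194  4:164  5:279  6:292  7:307
  8:55  9:243  10:41  11:167  12:73  13:174  14:111  15:158
  16:302  17:139  18:310  19:238
Giant step factor: 61^(-20) ≡ 361 (mod 389).
Scan 91·361^i mod 389 for i = 0, 1, …:
  i=0: 91   i=1: 175   i=2: 157   i=3: 272
  i=4: 164
Match at i=4, j=4: x = 4·20 + 4 = 84.

84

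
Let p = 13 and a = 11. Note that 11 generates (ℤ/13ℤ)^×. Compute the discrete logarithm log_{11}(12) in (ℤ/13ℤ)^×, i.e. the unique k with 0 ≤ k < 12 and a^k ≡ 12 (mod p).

6

Successive powers of 11 modulo 13:
  11^0=1  11^1=11  11^2=4  11^3=5  11^4=3  11^5=7
  11^6=12
So 11^6 ≡ 12 (mod 13), giving k = 6.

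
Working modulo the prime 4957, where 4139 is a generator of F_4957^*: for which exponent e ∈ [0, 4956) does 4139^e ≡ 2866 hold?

Baby-step giant-step with m = ceil(sqrt(4956)) = 71.
Baby table (4139^j mod 4957 for j=0..70):
  0:1  1:4139  2:4886  3:3551  4:84  5:686  6:3950  7:864
  8:2099  9:3097  10:4638  11:3178  12:2821  13:2384  14:2946  15:4231
  16:3985  17:1976  18:4571  19:3457  20:2621  21:2403  22:2275  23:2882
  24:2056  25:3572  26:2734  27:4152  28:4166  29:2628  30:1634  31:1778
  32:2954  33:2644  34:3417  35:642  36:286  37:3988  38:4479  39:4358
  40:4196  41:2873  42:4461  43:4211  44:517  45:3396  46:2949  47:1777
  48:3772  49:2715  50:4823  51:558  52:4557  53:38  54:3615  55:2259
  56:1099  57:3192  58:1283  59:1390  60:3090  61:450  62:3675  63:2749
  64:1796  65:3101  66:1366  67:2894  68:2154  69:2720  70:733
Giant step factor: 4139^(-71) ≡ 3907 (mod 4957).
Scan 2866·3907^i mod 4957 for i = 0, 1, …:
  i=0: 2866   i=1: 4556   i=2: 4662   i=3: 2416
  i=4: 1184   i=5: 1007   i=6: 3448   i=7: 3167
  i=8: 797   i=9: 883     …   i=38: 89
  i=39: 733
Match at i=39, j=70: e = 39·71 + 70 = 2839.

2839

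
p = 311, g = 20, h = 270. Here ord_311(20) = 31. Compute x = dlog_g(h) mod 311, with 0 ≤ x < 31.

Successive powers of 20 modulo 311:
  20^0=1  20^1=20  20^2=89  20^3=225  20^4=146  20^5=121
  20^6=243  20^7=195  20^8=168  20^9=250  20^10=24  20^11=169
  20^12=270
So 20^12 ≡ 270 (mod 311), giving x = 12.

12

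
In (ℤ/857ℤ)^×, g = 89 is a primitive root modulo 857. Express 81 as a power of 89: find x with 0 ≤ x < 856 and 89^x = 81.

732

Baby-step giant-step with m = ceil(sqrt(856)) = 30.
Baby table (89^j mod 857 for j=0..29):
  0:1  1:89  2:208  3:515  4:414  5:852  6:412  7:674
  8:853  9:501  10:25  11:511  12:58  13:20  14:66  15:732
  16:16  17:567  18:757  19:527  20:625  21:777  22:593  23:500
  24:793  25:303  26:400  27:463  28:71  29:320
Giant step factor: 89^(-30) ≡ 590 (mod 857).
Scan 81·590^i mod 857 for i = 0, 1, …:
  i=0: 81   i=1: 655   i=2: 800   i=3: 650
  i=4: 421   i=5: 717   i=6: 529   i=7: 162
  i=8: 453   i=9: 743     …   i=23: 401
  i=24: 58
Match at i=24, j=12: x = 24·30 + 12 = 732.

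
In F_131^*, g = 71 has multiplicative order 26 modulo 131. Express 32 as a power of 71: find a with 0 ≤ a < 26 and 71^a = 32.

19

Successive powers of 71 modulo 131:
  71^0=1  71^1=71  71^2=63  71^3=19  71^4=39  71^5=18
  71^6=99  71^7=86  71^8=80  71^9=47  71^10=62  71^11=79
  71^12=107  71^13=130  71^14=60  71^15=68  71^16=112  71^17=92
  71^18=113  71^19=32
So 71^19 ≡ 32 (mod 131), giving a = 19.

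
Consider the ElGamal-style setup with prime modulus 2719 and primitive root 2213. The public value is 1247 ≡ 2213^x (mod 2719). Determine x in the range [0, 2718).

Baby-step giant-step with m = ceil(sqrt(2718)) = 53.
Baby table (2213^j mod 2719 for j=0..52):
  0:1  1:2213  2:450  3:696  4:1294  5:515  6:434  7:635
  8:2251  9:255  10:1482  11:552  12:745  13:971  14:813  15:1910
  16:1504  17:296  18:2488  19:2688  20:2091  21:2364  22:176  23:671
  24:349  25:141  26:2067  27:913  28:252  29:281  30:1921  31:1376
  32:2527  33:1987  34:608  35:2318  36:1700  37:1723  38:961  39:435
  40:129  41:2701  42:951  43:57  44:1067  45:1179  46:1606  47:345
  48:2165  49:267  50:848  51:514  52:940
Giant step factor: 2213^(-53) ≡ 1117 (mod 2719).
Scan 1247·1117^i mod 2719 for i = 0, 1, …:
  i=0: 1247   i=1: 771   i=2: 2003   i=3: 2333
  i=4: 1159   i=5: 359   i=6: 1310   i=7: 448
  i=8: 120   i=9: 809     …   i=33: 453
  i=34: 267
Match at i=34, j=49: x = 34·53 + 49 = 1851.

1851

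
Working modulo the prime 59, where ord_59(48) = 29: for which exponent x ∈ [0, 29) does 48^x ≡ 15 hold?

15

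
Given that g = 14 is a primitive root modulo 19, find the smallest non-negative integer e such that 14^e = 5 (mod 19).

10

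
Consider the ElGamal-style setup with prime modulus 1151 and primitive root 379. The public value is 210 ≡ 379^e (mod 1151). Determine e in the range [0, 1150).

Baby-step giant-step with m = ceil(sqrt(1150)) = 34.
Baby table (379^j mod 1151 for j=0..33):
  0:1  1:379  2:917  3:1092  4:659  5:1145  6:28  7:253
  8:354  9:650  10:36  11:983  12:784  13:178  14:704  15:935
  16:1008  17:1051  18:83  19:380  20:145  21:858  22:600  23:653
  24:22  25:281  26:607  27:1004  28:686  29:1019  30:616  31:962
  32:882  33:488
Giant step factor: 379^(-34) ≡ 420 (mod 1151).
Scan 210·420^i mod 1151 for i = 0, 1, …:
  i=0: 210   i=1: 724   i=2: 216   i=3: 942
  i=4: 847   i=5: 81   i=6: 641   i=7: 1037
  i=8: 462   i=9: 672     …   i=18: 539
  i=19: 784
Match at i=19, j=12: e = 19·34 + 12 = 658.

658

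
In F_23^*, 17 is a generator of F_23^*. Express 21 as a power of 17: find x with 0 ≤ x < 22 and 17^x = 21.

5

Successive powers of 17 modulo 23:
  17^0=1  17^1=17  17^2=13  17^3=14  17^4=8  17^5=21
So 17^5 ≡ 21 (mod 23), giving x = 5.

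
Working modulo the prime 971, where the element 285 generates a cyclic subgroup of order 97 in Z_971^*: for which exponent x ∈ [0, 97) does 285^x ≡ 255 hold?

Baby-step giant-step with m = ceil(sqrt(97)) = 10.
Baby table (285^j mod 971 for j=0..9):
  0:1  1:285  2:632  3:485  4:343  5:655  6:243  7:314
  8:158  9:364
Giant step factor: 285^(-10) ≡ 402 (mod 971).
Scan 255·402^i mod 971 for i = 0, 1, …:
  i=0: 255   i=1: 555   i=2: 751   i=3: 892
  i=4: 285
Match at i=4, j=1: x = 4·10 + 1 = 41.

41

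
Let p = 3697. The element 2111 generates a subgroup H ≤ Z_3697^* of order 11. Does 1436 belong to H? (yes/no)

yes

⟨2111⟩ has order 11; its elements mod 3697 are {1, 248, 1192, 1216, 1258, 1436, 2111, 2251, 2352, 2867, 3553}.
1436 is in this set.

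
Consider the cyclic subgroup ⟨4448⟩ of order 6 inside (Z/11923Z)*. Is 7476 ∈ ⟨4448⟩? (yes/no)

yes

⟨4448⟩ has order 6; its elements mod 11923 are {1, 4447, 4448, 7475, 7476, 11922}.
7476 is in this set.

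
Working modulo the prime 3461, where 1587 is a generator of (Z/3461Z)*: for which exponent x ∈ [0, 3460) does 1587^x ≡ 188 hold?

Baby-step giant-step with m = ceil(sqrt(3460)) = 59.
Baby table (1587^j mod 3461 for j=0..58):
  0:1  1:1587  2:2422  3:2004  4:3150  5:1366  6:1256  7:3197
  8:3274  9:877  10:477  11:2501  12:2781  13:672  14:476  15:914
  16:359  17:2129  18:787  19:3009  20:2564  21:2393  22:974  23:2132
  24:2087  25:3353  26:1654  27:1460  28:1611  29:2439  30:1295  31:2792
  32:824  33:2891  34:2192  35:399  36:3311  37:759  38:105  39:507
  40:1657  41:2760  42:1955  43:1529  44:362  45:3429  46:1131  47:2099
  48:1631  49:3030  50:1281  51:1340  52:1526  53:2523  54:3085  55:2041
  56:3032  57:994  58:2723
Giant step factor: 1587^(-59) ≡ 192 (mod 3461).
Scan 188·192^i mod 3461 for i = 0, 1, …:
  i=0: 188   i=1: 1486   i=2: 1510   i=3: 2657
  i=4: 1377   i=5: 1348   i=6: 2702   i=7: 3095
  i=8: 2409   i=9: 2215     …   i=34: 160
  i=35: 3032
Match at i=35, j=56: x = 35·59 + 56 = 2121.

2121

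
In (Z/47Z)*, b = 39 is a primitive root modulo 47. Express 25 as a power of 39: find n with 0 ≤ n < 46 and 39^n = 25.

6

Successive powers of 39 modulo 47:
  39^0=1  39^1=39  39^2=17  39^3=5  39^4=7  39^5=38
  39^6=25
So 39^6 ≡ 25 (mod 47), giving n = 6.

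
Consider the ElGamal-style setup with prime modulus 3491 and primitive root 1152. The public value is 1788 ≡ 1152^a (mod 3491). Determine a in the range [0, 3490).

Baby-step giant-step with m = ceil(sqrt(3490)) = 60.
Baby table (1152^j mod 3491 for j=0..59):
  0:1  1:1152  2:524  3:3196  4:2278  5:2515  6:3241  7:1753
  8:1658  9:439  10:3024  11:3121  12:3153  13:1616  14:929  15:1962
  16:1547  17:1734  18:716  19:956  20:1647  21:1731  22:751  23:2875
  24:2532  25:1879  26:188  27:134  28:764  29:396  30:2362  31:1535
  32:1874  33:1410  34:1005  35:2239  36:2970  37:260  38:2785  39:91
  40:102  41:2301  42:1083  43:1329  44:1950  45:1687  46:2428  47:765
  48:1548  49:2886  50:1240  51:661  52:434  53:755  54:501  55:1137
  56:699  57:2318  58:3212  59:3255
Giant step factor: 1152^(-60) ≡ 2860 (mod 3491).
Scan 1788·2860^i mod 3491 for i = 0, 1, …:
  i=0: 1788   i=1: 2856   i=2: 2711   i=3: 3440
  i=4: 762   i=5: 936   i=6: 2854   i=7: 482
  i=8: 3066   i=9: 2859     …   i=43: 3140
  i=44: 1548
Match at i=44, j=48: a = 44·60 + 48 = 2688.

2688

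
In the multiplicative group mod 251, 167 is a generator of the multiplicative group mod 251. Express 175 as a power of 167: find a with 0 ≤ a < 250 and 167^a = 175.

62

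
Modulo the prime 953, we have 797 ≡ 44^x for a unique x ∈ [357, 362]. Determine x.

Compute 44^357 mod 953 = 797, then multiply by 44 repeatedly:
  44^357=797
Found 797 at exponent 357.

357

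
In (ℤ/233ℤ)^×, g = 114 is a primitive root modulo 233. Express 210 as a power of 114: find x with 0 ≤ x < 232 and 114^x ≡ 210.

Baby-step giant-step with m = ceil(sqrt(232)) = 16.
Baby table (114^j mod 233 for j=0..15):
  0:1  1:114  2:181  3:130  4:141  5:230  6:124  7:156
  8:76  9:43  10:9  11:94  12:231  13:5  14:104  15:206
Giant step factor: 114^(-16) ≡ 19 (mod 233).
Scan 210·19^i mod 233 for i = 0, 1, …:
  i=0: 210   i=1: 29   i=2: 85   i=3: 217
  i=4: 162   i=5: 49   i=6: 232   i=7: 214
  i=8: 105   i=9: 131   i=10: 159   i=11: 225
  i=12: 81   i=13: 141
Match at i=13, j=4: x = 13·16 + 4 = 212.

212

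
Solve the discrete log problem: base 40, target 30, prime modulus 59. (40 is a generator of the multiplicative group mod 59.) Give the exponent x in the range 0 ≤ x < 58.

45

Baby-step giant-step with m = ceil(sqrt(58)) = 8.
Baby table (40^j mod 59 for j=0..7):
  0:1  1:40  2:7  3:44  4:49  5:13  6:48  7:32
Giant step factor: 40^(-8) ≡ 36 (mod 59).
Scan 30·36^i mod 59 for i = 0, 1, …:
  i=0: 30   i=1: 18   i=2: 58   i=3: 23
  i=4: 2   i=5: 13
Match at i=5, j=5: x = 5·8 + 5 = 45.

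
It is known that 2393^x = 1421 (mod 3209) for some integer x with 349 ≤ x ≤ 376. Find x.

Compute 2393^349 mod 3209 = 479, then multiply by 2393 repeatedly:
  2393^349=479  2393^350=634  2393^351=2514  2393^352=2336  2393^353=3179
  2393^354=2017  2393^355=345  2393^356=872  2393^357=846  2393^358=2808
  2393^359=3107  2393^360=3007  2393^361=1173  2393^362=2323  2393^363=951
  2393^364=562  2393^365=295  2393^366=3164  2393^367=1421
Found 1421 at exponent 367.

367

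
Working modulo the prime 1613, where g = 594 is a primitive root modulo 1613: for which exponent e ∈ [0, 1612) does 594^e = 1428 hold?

1372

Baby-step giant-step with m = ceil(sqrt(1612)) = 41.
Baby table (594^j mod 1613 for j=0..40):
  0:1  1:594  2:1202  3:1042  4:1169  5:796  6:215  7:283
  8:350  9:1436  10:1320  11:162  12:1061  13:1164  14:1052  15:657
  16:1525  17:957  18:682  19:245  20:360  21:924  22:436  23:904
  24:1460  25:1059  26:1589  27:261  28:186  29:800  30:978  31:252
  32:1292  33:1273  34:1278  35:1022  36:580  37:951  38:344  39:1098
  40:560
Giant step factor: 594^(-41) ≡ 958 (mod 1613).
Scan 1428·958^i mod 1613 for i = 0, 1, …:
  i=0: 1428   i=1: 200   i=2: 1266   i=3: 1465
  i=4: 160   i=5: 45   i=6: 1172   i=7: 128
  i=8: 36   i=9: 615     …   i=32: 1588
  i=33: 245
Match at i=33, j=19: e = 33·41 + 19 = 1372.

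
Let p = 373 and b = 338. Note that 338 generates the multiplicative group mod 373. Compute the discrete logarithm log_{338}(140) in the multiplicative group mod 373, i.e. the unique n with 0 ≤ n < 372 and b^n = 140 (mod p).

Baby-step giant-step with m = ceil(sqrt(372)) = 20.
Baby table (338^j mod 373 for j=0..19):
  0:1  1:338  2:106  3:20  4:46  5:255  6:27  7:174
  8:251  9:167  10:123  11:171  12:356  13:222  14:63  15:33
  16:337  17:141  18:287  19:26
Giant step factor: 338^(-20) ≡ 257 (mod 373).
Scan 140·257^i mod 373 for i = 0, 1, …:
  i=0: 140   i=1: 172   i=2: 190   i=3: 340
  i=4: 98   i=5: 195   i=6: 133   i=7: 238
  i=8: 367   i=9: 323   i=10: 205   i=11: 92
  i=12: 145   i=13: 338
Match at i=13, j=1: n = 13·20 + 1 = 261.

261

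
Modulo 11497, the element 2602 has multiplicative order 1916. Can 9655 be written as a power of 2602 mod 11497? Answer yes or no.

9655 ∈ ⟨2602⟩ iff 9655^1916 ≡ 1 (mod 11497), since |⟨2602⟩| = 1916.
9655^1916 mod 11497 = 11496.
Since 11496 ≠ 1, 9655 does not lie in the subgroup.

no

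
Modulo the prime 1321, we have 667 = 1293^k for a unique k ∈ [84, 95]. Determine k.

Compute 1293^84 mod 1321 = 421, then multiply by 1293 repeatedly:
  1293^84=421  1293^85=101  1293^86=1135  1293^87=1245  1293^88=807
  1293^89=1182  1293^90=1250  1293^91=667
Found 667 at exponent 91.

91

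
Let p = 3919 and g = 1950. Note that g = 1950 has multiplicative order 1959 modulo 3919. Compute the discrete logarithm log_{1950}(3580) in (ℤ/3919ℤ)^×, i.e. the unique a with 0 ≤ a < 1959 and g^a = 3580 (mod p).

Baby-step giant-step with m = ceil(sqrt(1959)) = 45.
Baby table (1950^j mod 3919 for j=0..44):
  0:1  1:1950  2:1070  3:1592  4:552  5:2594  6:2790  7:928
  8:2941  9:1453  10:3832  11:2786  12:966  13:2580  14:2923  15:1624
  16:248  17:1563  18:2787  19:2916  20:3650  21:596  22:2176  23:2842
  24:434  25:3715  26:1938  27:1184  28:509  29:1043  30:3808  31:3014
  32:2719  33:3562  34:1432  35:2072  36:3830  37:2805  38:2745  39:3315
  40:1819  41:355  42:2506  43:3626  44:824
Giant step factor: 1950^(-45) ≡ 392 (mod 3919).
Scan 3580·392^i mod 3919 for i = 0, 1, …:
  i=0: 3580   i=1: 358   i=2: 3171   i=3: 709
  i=4: 3598   i=5: 3495   i=6: 2309   i=7: 3758
  i=8: 3511   i=9: 743     …   i=19: 3029
  i=20: 3830
Match at i=20, j=36: a = 20·45 + 36 = 936.

936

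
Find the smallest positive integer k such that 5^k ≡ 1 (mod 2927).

2926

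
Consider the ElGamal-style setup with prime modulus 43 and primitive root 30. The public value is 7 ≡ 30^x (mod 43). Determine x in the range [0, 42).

7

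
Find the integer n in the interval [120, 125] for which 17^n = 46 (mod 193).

124

Compute 17^120 mod 193 = 184, then multiply by 17 repeatedly:
  17^120=184  17^121=40  17^122=101  17^123=173  17^124=46
Found 46 at exponent 124.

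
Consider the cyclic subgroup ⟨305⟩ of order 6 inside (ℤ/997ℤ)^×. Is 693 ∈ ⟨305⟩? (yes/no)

⟨305⟩ has order 6; its elements mod 997 are {1, 304, 305, 692, 693, 996}.
693 is in this set.

yes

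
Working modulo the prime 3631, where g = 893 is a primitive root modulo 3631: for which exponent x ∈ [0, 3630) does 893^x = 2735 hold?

3253

Baby-step giant-step with m = ceil(sqrt(3630)) = 61.
Baby table (893^j mod 3631 for j=0..60):
  0:1  1:893  2:2260  3:2975  4:2414  5:2519  6:1878  7:3163
  8:3272  9:2572  10:2004  11:3120  12:1183  13:3429  14:1164  15:986
  16:1796  17:2557  18:3133  19:1899  20:130  21:3529  22:3320  23:1864
  24:1554  25:680  26:863  27:887  28:533  29:308  30:2719  31:2559
  32:1288  33:2788  34:2449  35:1095  36:1096  37:1989  38:618  39:3593
  40:2376  41:1264  42:3142  43:2674  44:2315  45:1256  46:3260  47:2749
  48:301  49:99  50:1263  51:2249  52:414  53:2971  54:2473  55:741
  56:871  57:769  58:458  59:2322  60:245
Giant step factor: 893^(-61) ≡ 1684 (mod 3631).
Scan 2735·1684^i mod 3631 for i = 0, 1, …:
  i=0: 2735   i=1: 1632   i=2: 3252   i=3: 820
  i=4: 1100   i=5: 590   i=6: 2297   i=7: 1133
  i=8: 1697   i=9: 151     …   i=52: 427
  i=53: 130
Match at i=53, j=20: x = 53·61 + 20 = 3253.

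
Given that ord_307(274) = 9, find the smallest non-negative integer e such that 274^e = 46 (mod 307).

5

Successive powers of 274 modulo 307:
  274^0=1  274^1=274  274^2=168  274^3=289  274^4=287  274^5=46
So 274^5 ≡ 46 (mod 307), giving e = 5.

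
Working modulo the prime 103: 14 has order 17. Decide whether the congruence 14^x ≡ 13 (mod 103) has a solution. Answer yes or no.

⟨14⟩ has order 17; its elements mod 103 are {1, 8, 9, 13, 14, 23, 30, 34, 61, 64, 66, 72, 76, 79, 81, 93, 100}.
13 is in this set.

yes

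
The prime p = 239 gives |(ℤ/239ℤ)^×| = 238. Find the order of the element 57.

238

The order of 57 must divide p − 1 = 238 = 2 · 7 · 17.
Divisors: 1, 2, 7, 14, 17, 34, 119, 238.
Check each in increasing order: 57^1 ≡ 57;  57^2 ≡ 142;  57^7 ≡ 52;  57^14 ≡ 75;  57^17 ≡ 229;  57^34 ≡ 100;  57^119 ≡ 238;  57^238 ≡ 1.
Smallest exponent giving 1 is 238.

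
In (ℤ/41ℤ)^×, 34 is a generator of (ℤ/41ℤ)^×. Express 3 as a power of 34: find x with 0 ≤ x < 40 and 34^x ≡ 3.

5

Successive powers of 34 modulo 41:
  34^0=1  34^1=34  34^2=8  34^3=26  34^4=23  34^5=3
So 34^5 ≡ 3 (mod 41), giving x = 5.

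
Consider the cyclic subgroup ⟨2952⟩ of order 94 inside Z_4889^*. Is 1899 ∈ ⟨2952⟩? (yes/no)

yes

1899 ∈ ⟨2952⟩ iff 1899^94 ≡ 1 (mod 4889), since |⟨2952⟩| = 94.
1899^94 mod 4889 = 1.
Since 1 = 1, 1899 lies in the subgroup.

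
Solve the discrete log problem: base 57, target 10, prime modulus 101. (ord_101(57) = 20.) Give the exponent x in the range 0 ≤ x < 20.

5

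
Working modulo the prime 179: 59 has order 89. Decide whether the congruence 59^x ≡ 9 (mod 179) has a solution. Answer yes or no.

9 ∈ ⟨59⟩ iff 9^89 ≡ 1 (mod 179), since |⟨59⟩| = 89.
9^89 mod 179 = 1.
Since 1 = 1, 9 lies in the subgroup.

yes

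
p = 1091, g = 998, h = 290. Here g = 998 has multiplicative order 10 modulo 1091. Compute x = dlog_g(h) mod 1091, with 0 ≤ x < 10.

8

Successive powers of 998 modulo 1091:
  998^0=1  998^1=998  998^2=1012  998^3=801  998^4=786  998^5=1090
  998^6=93  998^7=79  998^8=290
So 998^8 ≡ 290 (mod 1091), giving x = 8.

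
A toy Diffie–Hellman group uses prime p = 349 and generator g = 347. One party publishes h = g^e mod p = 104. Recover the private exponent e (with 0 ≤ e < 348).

Baby-step giant-step with m = ceil(sqrt(348)) = 19.
Baby table (347^j mod 349 for j=0..18):
  0:1  1:347  2:4  3:341  4:16  5:317  6:64  7:221
  8:256  9:186  10:326  11:46  12:257  13:184  14:330  15:38
  16:273  17:152  18:45
Giant step factor: 347^(-19) ≡ 190 (mod 349).
Scan 104·190^i mod 349 for i = 0, 1, …:
  i=0: 104   i=1: 216   i=2: 207   i=3: 242
  i=4: 261   i=5: 32   i=6: 147   i=7: 10
  i=8: 155   i=9: 134     …   i=13: 343
  i=14: 256
Match at i=14, j=8: e = 14·19 + 8 = 274.

274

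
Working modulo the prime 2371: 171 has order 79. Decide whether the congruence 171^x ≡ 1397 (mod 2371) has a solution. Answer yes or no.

1397 ∈ ⟨171⟩ iff 1397^79 ≡ 1 (mod 2371), since |⟨171⟩| = 79.
1397^79 mod 2371 = 1.
Since 1 = 1, 1397 lies in the subgroup.

yes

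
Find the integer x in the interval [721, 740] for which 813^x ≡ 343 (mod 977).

Compute 813^721 mod 977 = 333, then multiply by 813 repeatedly:
  813^721=333  813^722=100  813^723=209  813^724=896  813^725=583
  813^726=134  813^727=495  813^728=888  813^729=918  813^730=883
  813^731=761  813^732=252  813^733=683  813^734=343
Found 343 at exponent 734.

734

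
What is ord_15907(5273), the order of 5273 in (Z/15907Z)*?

2651

The order of 5273 must divide p − 1 = 15906 = 2 · 3 · 11 · 241.
Divisors: 1, 2, 3, 6, 11, 22, 33, 66, 241, 482, 723, 1446, 2651, 5302, 7953, 15906.
Check each in increasing order: 5273^1 ≡ 5273;  5273^2 ≡ 15000;  5273^3 ≡ 5396;  5273^6 ≡ 7006;  5273^11 ≡ 3423;  5273^22 ≡ 9377;  5273^33 ≡ 13052;  5273^66 ≡ 6641;  5273^241 ≡ 11830;  5273^482 ≡ 15021;  5273^723 ≡ 1333;  5273^1446 ≡ 11212;  5273^2651 ≡ 1.
Smallest exponent giving 1 is 2651.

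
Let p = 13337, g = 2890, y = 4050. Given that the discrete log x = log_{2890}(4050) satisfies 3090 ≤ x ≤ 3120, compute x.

Compute 2890^3090 mod 13337 = 5867, then multiply by 2890 repeatedly:
  2890^3090=5867  2890^3091=4303  2890^3092=5586  2890^3093=5770  2890^3094=4050
Found 4050 at exponent 3094.

3094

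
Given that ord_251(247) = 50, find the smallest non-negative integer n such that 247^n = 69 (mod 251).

32

Baby-step giant-step with m = ceil(sqrt(50)) = 8.
Baby table (247^j mod 251 for j=0..7):
  0:1  1:247  2:16  3:187  4:5  5:231  6:80  7:182
Giant step factor: 247^(-8) ≡ 241 (mod 251).
Scan 69·241^i mod 251 for i = 0, 1, …:
  i=0: 69   i=1: 63   i=2: 123   i=3: 25
  i=4: 1
Match at i=4, j=0: n = 4·8 + 0 = 32.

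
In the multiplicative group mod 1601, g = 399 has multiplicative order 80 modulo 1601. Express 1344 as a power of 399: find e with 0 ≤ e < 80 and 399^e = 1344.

75

Baby-step giant-step with m = ceil(sqrt(80)) = 9.
Baby table (399^j mod 1601 for j=0..8):
  0:1  1:399  2:702  3:1524  4:1297  5:380  6:1126  7:994
  8:1159
Giant step factor: 399^(-9) ≡ 1091 (mod 1601).
Scan 1344·1091^i mod 1601 for i = 0, 1, …:
  i=0: 1344   i=1: 1389   i=2: 853   i=3: 442
  i=4: 321   i=5: 1193   i=6: 1551   i=7: 1485
  i=8: 1524
Match at i=8, j=3: e = 8·9 + 3 = 75.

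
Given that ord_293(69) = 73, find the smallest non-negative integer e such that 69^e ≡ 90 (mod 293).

Successive powers of 69 modulo 293:
  69^0=1  69^1=69  69^2=73  69^3=56  69^4=55  69^5=279
  69^6=206  69^7=150  69^8=95  69^9=109  69^10=196  69^11=46
  69^12=244  69^13=135  69^14=232  69^15=186  69^16=235  69^17=100
  69^18=161  69^19=268  69^20=33  69^21=226  69^22=65  69^23=90
So 69^23 ≡ 90 (mod 293), giving e = 23.

23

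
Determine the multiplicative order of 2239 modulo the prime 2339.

2338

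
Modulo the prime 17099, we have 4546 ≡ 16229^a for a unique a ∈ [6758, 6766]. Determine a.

Compute 16229^6758 mod 17099 = 7935, then multiply by 16229 repeatedly:
  16229^6758=7935  16229^6759=4546
Found 4546 at exponent 6759.

6759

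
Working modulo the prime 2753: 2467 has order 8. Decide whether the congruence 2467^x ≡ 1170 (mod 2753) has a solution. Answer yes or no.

no

⟨2467⟩ has order 8; its elements mod 2753 are {1, 286, 794, 1338, 1415, 1959, 2467, 2752}.
1170 is not in this set.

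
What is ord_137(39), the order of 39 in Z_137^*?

The order of 39 must divide p − 1 = 136 = 2^3 · 17.
Divisors: 1, 2, 4, 8, 17, 34, 68, 136.
Check each in increasing order: 39^1 ≡ 39;  39^2 ≡ 14;  39^4 ≡ 59;  39^8 ≡ 56;  39^17 ≡ 100;  39^34 ≡ 136;  39^68 ≡ 1.
Smallest exponent giving 1 is 68.

68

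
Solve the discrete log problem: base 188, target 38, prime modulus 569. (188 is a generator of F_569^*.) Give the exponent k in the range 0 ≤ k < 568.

541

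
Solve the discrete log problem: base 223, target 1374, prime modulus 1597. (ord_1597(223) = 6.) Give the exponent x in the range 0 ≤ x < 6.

Successive powers of 223 modulo 1597:
  223^0=1  223^1=223  223^2=222  223^3=1596  223^4=1374
So 223^4 ≡ 1374 (mod 1597), giving x = 4.

4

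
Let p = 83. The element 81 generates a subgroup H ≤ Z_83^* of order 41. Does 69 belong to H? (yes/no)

69 ∈ ⟨81⟩ iff 69^41 ≡ 1 (mod 83), since |⟨81⟩| = 41.
69^41 mod 83 = 1.
Since 1 = 1, 69 lies in the subgroup.

yes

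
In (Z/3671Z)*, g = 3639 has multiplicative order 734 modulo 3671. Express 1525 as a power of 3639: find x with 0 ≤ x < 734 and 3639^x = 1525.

247

Baby-step giant-step with m = ceil(sqrt(734)) = 28.
Baby table (3639^j mod 3671 for j=0..27):
  0:1  1:3639  2:1024  3:271  4:2341  5:2179  6:21  7:2999
  8:3149  9:2020  10:1438  11:1707  12:441  13:572  14:51  15:2039
  16:830  17:2808  18:1919  19:999  20:1071  21:2438  22:2746  23:232
  24:3589  25:2624  26:465  27:3475
Giant step factor: 3639^(-28) ≡ 1513 (mod 3671).
Scan 1525·1513^i mod 3671 for i = 0, 1, …:
  i=0: 1525   i=1: 1937   i=2: 1223   i=3: 215
  i=4: 2247   i=5: 365   i=6: 1595   i=7: 1388
  i=8: 232
Match at i=8, j=23: x = 8·28 + 23 = 247.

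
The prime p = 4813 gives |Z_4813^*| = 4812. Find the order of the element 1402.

The order of 1402 must divide p − 1 = 4812 = 2^2 · 3 · 401.
Divisors: 1, 2, 3, 4, 6, 12, 401, 802, 1203, 1604, 2406, 4812.
Check each in increasing order: 1402^1 ≡ 1402;  1402^2 ≡ 1900;  1402^3 ≡ 2211;  1402^4 ≡ 250;  1402^6 ≡ 3326;  1402^12 ≡ 2002;  1402^401 ≡ 1145;  1402^802 ≡ 1889;  1402^1203 ≡ 1868;  1402^1604 ≡ 1888;  1402^2406 ≡ 4812;  1402^4812 ≡ 1.
Smallest exponent giving 1 is 4812.

4812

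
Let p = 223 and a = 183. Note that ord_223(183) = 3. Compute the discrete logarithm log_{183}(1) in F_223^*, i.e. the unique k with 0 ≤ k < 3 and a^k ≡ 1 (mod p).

0

Successive powers of 183 modulo 223:
  183^0=1
So 183^0 ≡ 1 (mod 223), giving k = 0.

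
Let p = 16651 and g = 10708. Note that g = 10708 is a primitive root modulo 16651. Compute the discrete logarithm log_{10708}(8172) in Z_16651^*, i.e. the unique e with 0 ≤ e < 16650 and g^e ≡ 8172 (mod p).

13320

Baby-step giant-step with m = ceil(sqrt(16650)) = 130.
Baby table (10708^j mod 16651 for j=0..129):
  0:1  1:10708  2:2478  3:9381  4:12916  5:1322  6:2626  7:12320
  8:13338  9:7677  10:15980  11:8164  12:2362  13:16078  14:8535  15:12092
  16:2960  17:8827  18:8440  19:10543  20:664  21:135  22:13594  23:1510
  24:959  25:11956  26:11960  27:4839  28:14751  29:2322  30:4033  31:9321
  32:3174  33:2501  34:5900  35:3306  36:622  37:16627  38:9424  39:7132
  40:7970  41:6385  42:1574  43:3580  44:4038  45:12908  46:15564  47:16104
  48:3876  49:9916  50:13752  51:11623  52:9510  53:12215  54:4615  55:13903
  56:13384  57:715  58:13411  59:6764  60:13713  61:10286  62:12774  63:12678
  64:421  65:12298  66:10876  67:3114  68:9410  69:7079  70:6580  71:8259
  72:3911  73:1723  74:576  75:6938  76:11993  77:8532  78:13270  79:12177
  80:13986  81:2994  82:6577  83:9437  84:13128  85:6882  86:11781  87:2972
  88:4115  89:4874  90:6558  91:5797  92:15999  93:11804  94:16142  95:11156
  96:4174  97:3908  98:2901  99:9793  100:12097  101:6547  102:4566  103:5392
  104:8519  105:7274  106:13265  107:8590  108:1596  109:6042  110:8601  111:2827
  112:16649  113:11886  114:11695  115:14540  116:7470  117:14007  118:11399  119:8662
  120:6626  121:1297  122:1342  123:323  124:11927  125:1146  126:16232  127:9118
  128:10731  129:15648
Giant step factor: 10708^(-130) ≡ 12361 (mod 16651).
Scan 8172·12361^i mod 16651 for i = 0, 1, …:
  i=0: 8172   i=1: 9126   i=2: 12612   i=3: 10270
  i=4: 246   i=5: 10324   i=6: 1700   i=7: 138
  i=8: 7416   i=9: 5421     …   i=101: 6762
  i=102: 13713
Match at i=102, j=60: e = 102·130 + 60 = 13320.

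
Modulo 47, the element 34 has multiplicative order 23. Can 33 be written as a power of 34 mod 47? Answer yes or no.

⟨34⟩ has order 23; its elements mod 47 are {1, 2, 3, 4, 6, 7, 8, 9, 12, 14, 16, 17, 18, 21, 24, 25, 27, 28, 32, 34, 36, 37, 42}.
33 is not in this set.

no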